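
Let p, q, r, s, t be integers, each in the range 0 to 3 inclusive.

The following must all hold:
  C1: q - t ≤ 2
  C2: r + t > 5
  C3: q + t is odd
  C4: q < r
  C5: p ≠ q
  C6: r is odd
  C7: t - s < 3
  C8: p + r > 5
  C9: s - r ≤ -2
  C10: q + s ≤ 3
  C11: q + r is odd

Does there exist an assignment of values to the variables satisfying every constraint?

Satisfiable

Try p = 3, q = 2, r = 3, s = 1, t = 3.
Check constraint 1: q - t = -1; constraint 2: r + t = 6; constraint 7: t - s = 2. The remaining constraints are straightforward to verify.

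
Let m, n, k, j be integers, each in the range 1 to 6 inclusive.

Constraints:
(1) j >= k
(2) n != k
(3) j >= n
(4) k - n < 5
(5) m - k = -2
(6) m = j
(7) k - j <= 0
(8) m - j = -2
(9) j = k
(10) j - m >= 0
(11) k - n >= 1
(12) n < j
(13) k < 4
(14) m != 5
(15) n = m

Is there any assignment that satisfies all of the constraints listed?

From constraints 6, 9, and 15, n = m = j = k, so n = k. But constraint 2 says n ≠ k. Contradiction.

Unsatisfiable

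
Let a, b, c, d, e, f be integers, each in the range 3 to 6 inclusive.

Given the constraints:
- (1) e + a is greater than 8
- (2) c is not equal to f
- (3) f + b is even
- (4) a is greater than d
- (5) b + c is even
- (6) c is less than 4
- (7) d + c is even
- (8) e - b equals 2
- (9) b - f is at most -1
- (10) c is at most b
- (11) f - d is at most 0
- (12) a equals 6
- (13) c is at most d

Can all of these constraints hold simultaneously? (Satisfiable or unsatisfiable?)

Satisfiable

Setting (a, b, c, d, e, f) = (6, 3, 3, 5, 5, 5) satisfies everything: constraint 1: e + a = 11; constraint 8: e - b = 2, and the others follow.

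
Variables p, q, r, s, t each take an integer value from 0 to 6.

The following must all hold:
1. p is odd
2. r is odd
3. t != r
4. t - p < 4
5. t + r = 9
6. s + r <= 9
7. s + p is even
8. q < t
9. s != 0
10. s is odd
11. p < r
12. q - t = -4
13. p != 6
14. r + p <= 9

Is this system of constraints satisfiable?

Setting (p, q, r, s, t) = (3, 0, 5, 3, 4) satisfies everything: constraint 4: t - p = 1; constraint 5: t + r = 9, and the others follow.

Satisfiable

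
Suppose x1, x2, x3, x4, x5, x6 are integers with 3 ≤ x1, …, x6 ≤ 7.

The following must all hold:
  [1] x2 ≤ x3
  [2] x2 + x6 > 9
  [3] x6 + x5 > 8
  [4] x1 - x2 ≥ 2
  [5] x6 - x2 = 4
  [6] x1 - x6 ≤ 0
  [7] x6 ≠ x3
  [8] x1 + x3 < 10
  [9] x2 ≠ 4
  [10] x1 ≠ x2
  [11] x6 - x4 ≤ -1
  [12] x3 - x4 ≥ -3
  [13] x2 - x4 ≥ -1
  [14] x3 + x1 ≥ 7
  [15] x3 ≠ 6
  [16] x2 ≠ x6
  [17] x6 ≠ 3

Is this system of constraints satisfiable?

Unsatisfiable

Constraints 4, 6, 11, and 13 give x1 − x2 ≥ 2, x2 − x4 ≥ -1, x4 − x6 ≥ 1, x6 − x1 ≥ 0.
Adding all 4 inequalities: the left sides telescope to 0, and the right sides sum to 2 + (-1) + 1 + 0 = 2. So 0 ≥ 2, which is false.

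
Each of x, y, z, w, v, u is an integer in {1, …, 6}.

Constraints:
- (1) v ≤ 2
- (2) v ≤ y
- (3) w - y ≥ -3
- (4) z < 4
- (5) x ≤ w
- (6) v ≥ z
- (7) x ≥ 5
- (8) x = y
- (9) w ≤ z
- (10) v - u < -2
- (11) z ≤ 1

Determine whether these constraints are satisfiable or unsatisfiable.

From constraints 5 and 7: w ≥ x and x ≥ 5, so w ≥ 5. From constraints 9 and 11: w ≤ z and z ≤ 1, so w ≤ 1. But 1 < 5, so no value of w works.

Unsatisfiable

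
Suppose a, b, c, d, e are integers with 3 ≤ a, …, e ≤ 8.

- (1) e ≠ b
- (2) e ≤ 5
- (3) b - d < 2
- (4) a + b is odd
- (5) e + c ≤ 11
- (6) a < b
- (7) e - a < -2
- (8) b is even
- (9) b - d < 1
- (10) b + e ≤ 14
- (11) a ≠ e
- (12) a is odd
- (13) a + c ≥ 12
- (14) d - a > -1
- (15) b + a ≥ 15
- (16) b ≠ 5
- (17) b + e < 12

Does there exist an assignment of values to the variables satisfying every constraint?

The assignment a = 7, b = 8, c = 8, d = 8, e = 3 works:
  constraint 3 holds since b - d = 0.
  constraint 5 holds since e + c = 11.
The rest check out directly.

Satisfiable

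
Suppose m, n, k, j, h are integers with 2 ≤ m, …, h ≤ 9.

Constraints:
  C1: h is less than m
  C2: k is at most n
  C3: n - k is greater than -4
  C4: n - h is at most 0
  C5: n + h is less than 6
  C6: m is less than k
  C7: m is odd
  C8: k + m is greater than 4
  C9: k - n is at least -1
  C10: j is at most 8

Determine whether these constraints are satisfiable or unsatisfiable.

Constraints 1, 2, 4, and 6 give n ≤ h, h < m, m < k, k ≤ n. Chaining: n ≤ h < m < k ≤ n, which forces n < n — impossible.

Unsatisfiable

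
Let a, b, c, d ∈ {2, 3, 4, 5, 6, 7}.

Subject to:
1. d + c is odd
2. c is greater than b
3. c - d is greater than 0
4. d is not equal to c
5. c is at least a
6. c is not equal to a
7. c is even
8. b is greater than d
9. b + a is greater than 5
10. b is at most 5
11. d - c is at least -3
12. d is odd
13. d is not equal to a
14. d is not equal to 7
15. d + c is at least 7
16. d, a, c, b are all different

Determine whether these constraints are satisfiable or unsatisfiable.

Setting (a, b, c, d) = (2, 5, 6, 3) satisfies everything: constraint 3: c - d = 3; constraint 9: b + a = 7; constraint 11: d - c = -3, and the others follow.

Satisfiable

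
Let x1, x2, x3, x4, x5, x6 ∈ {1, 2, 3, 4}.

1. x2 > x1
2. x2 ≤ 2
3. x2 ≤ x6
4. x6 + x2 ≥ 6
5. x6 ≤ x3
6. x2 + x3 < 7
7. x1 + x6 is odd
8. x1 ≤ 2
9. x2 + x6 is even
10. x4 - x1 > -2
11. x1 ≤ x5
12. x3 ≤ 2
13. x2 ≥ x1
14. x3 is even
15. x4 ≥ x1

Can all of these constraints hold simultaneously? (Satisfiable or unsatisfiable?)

From constraints 5 and 12: x6 ≤ x3 ≤ 2. From constraint 2: x2 ≤ 2. Hence x6 + x2 ≤ 4. But constraint 4 requires x6 + x2 ≥ 6, and 6 > 4. Contradiction.

Unsatisfiable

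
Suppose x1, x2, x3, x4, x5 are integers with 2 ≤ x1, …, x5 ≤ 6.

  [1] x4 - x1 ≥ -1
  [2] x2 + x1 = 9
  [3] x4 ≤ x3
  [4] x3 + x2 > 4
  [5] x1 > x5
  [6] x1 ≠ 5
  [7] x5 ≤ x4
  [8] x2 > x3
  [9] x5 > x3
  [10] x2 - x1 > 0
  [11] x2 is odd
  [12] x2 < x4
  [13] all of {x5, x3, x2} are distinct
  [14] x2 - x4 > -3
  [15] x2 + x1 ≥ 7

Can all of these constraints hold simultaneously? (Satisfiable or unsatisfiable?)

Constraints 3, 5, 9, 10, and 12 give x1 < x2, x2 < x4, x4 ≤ x3, x3 < x5, x5 < x1. Chaining: x1 < x2 < x4 ≤ x3 < x5 < x1, which forces x1 < x1 — impossible.

Unsatisfiable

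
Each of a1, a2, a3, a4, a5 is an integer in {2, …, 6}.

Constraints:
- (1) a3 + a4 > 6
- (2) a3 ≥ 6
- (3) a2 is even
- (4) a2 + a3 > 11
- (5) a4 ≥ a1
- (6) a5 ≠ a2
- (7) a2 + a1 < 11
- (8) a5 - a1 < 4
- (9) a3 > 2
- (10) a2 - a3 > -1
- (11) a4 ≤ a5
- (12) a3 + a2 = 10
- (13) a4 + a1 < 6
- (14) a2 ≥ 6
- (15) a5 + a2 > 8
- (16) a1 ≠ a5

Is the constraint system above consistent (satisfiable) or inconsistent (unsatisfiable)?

From constraint 2: a3 ≥ 6. From constraint 14: a2 ≥ 6. Hence a3 + a2 ≥ 12. But constraint 12 requires a3 + a2 = 10, and 10 < 12. Contradiction.

Unsatisfiable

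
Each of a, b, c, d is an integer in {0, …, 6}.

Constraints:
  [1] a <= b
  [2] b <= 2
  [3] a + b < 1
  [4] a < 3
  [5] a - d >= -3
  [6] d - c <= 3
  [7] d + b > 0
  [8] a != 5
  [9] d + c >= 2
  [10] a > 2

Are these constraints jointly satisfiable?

Unsatisfiable

From constraint 10: a ≥ 3. From constraints 1 and 2: a ≤ b and b ≤ 2, so a ≤ 2. But 2 < 3, so no value of a works.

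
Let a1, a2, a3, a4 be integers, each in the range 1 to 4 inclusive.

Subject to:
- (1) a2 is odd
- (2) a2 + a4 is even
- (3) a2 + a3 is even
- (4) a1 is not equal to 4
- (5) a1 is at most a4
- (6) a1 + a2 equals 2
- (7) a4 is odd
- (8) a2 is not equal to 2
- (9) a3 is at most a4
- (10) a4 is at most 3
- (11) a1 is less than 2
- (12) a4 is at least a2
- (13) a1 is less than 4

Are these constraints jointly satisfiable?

Satisfiable

Setting (a1, a2, a3, a4) = (1, 1, 1, 3) satisfies everything: constraint 1: a2 = 1 is odd; constraint 6: a1 + a2 = 2, and the others follow.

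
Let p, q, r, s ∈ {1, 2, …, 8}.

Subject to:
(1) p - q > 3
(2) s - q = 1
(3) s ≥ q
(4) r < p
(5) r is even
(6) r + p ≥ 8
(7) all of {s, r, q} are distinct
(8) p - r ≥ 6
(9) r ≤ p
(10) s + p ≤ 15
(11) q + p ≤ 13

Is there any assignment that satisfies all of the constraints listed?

One satisfying assignment is p = 8, q = 3, r = 2, s = 4.
For the less obvious constraints — constraint 1: p - q = 5; constraint 2: s - q = 1; constraint 6: r + p = 10 — and the others hold by inspection.

Satisfiable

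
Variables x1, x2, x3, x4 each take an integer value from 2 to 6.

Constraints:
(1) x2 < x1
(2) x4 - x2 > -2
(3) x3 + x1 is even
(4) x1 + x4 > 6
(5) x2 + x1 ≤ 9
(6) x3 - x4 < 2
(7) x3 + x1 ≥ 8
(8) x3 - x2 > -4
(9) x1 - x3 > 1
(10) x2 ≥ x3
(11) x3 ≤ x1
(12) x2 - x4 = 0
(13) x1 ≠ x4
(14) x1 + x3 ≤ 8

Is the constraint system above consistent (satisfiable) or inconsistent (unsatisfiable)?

Setting (x1, x2, x3, x4) = (5, 4, 3, 4) satisfies everything: constraint 2: x4 - x2 = 0; constraint 4: x1 + x4 = 9; constraint 5: x2 + x1 = 9, and the others follow.

Satisfiable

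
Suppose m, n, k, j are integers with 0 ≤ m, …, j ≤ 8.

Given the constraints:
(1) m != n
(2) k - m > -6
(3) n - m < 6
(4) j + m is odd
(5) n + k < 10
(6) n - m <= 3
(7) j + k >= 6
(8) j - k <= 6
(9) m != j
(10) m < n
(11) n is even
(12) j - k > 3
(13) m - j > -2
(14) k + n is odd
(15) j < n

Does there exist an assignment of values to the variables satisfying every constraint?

Satisfiable

One satisfying assignment is m = 5, n = 8, k = 1, j = 6.
For the less obvious constraints — constraint 2: k - m = -4; constraint 3: n - m = 3; constraint 5: n + k = 9 — and the others hold by inspection.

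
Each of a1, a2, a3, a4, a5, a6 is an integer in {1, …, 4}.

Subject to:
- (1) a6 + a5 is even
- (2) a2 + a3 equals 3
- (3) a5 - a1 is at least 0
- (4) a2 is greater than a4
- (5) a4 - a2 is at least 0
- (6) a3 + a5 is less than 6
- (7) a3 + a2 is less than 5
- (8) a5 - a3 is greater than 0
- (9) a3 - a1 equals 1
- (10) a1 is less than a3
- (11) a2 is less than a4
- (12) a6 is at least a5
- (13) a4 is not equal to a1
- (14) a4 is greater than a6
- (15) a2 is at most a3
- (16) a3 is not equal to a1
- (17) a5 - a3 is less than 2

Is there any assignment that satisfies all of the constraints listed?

Unsatisfiable

Constraints 4, 8, 12, 14, and 15 give a3 < a5, a5 ≤ a6, a6 < a4, a4 < a2, a2 ≤ a3. Chaining: a3 < a5 ≤ a6 < a4 < a2 ≤ a3, which forces a3 < a3 — impossible.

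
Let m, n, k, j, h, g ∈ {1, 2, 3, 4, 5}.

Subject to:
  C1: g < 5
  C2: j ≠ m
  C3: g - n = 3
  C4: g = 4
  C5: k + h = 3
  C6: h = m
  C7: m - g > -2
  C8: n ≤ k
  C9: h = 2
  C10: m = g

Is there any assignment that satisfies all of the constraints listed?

Unsatisfiable

Constraint 9 fixes h = 2 and constraint 4 fixes g = 4. Constraints 6 and 10 give h = m = g, so h = g. But 2 ≠ 4 — contradiction.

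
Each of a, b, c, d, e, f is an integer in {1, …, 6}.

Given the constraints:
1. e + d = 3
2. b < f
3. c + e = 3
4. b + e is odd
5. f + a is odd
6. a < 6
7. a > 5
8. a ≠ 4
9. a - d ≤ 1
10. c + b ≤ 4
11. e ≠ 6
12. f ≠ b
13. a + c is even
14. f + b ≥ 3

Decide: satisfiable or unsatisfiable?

From constraint 7: a ≥ 6. From constraint 6: a ≤ 5. But 5 < 6, so no value of a works.

Unsatisfiable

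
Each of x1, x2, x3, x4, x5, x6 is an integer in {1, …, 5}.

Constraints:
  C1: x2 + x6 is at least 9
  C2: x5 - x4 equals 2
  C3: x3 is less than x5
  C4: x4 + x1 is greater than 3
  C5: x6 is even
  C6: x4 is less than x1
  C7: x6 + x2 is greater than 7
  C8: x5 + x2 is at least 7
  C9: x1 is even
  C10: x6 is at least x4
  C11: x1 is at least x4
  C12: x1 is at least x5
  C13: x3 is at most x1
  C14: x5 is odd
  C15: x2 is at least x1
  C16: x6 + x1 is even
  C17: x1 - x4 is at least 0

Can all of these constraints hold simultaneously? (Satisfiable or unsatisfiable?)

Satisfiable

The assignment x1 = 4, x2 = 5, x3 = 2, x4 = 1, x5 = 3, x6 = 4 works:
  constraint 1 holds since x2 + x6 = 9.
  constraint 2 holds since x5 - x4 = 2.
  constraint 4 holds since x4 + x1 = 5.
The rest check out directly.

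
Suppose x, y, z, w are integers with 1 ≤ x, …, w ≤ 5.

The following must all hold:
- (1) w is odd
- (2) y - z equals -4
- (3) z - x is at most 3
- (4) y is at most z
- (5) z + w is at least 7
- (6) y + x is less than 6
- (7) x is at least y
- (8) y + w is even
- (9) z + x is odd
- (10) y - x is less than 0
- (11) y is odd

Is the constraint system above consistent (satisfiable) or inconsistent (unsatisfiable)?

Satisfiable

One satisfying assignment is x = 2, y = 1, z = 5, w = 5.
For the less obvious constraints — constraint 2: y - z = -4; constraint 3: z - x = 3; constraint 5: z + w = 10 — and the others hold by inspection.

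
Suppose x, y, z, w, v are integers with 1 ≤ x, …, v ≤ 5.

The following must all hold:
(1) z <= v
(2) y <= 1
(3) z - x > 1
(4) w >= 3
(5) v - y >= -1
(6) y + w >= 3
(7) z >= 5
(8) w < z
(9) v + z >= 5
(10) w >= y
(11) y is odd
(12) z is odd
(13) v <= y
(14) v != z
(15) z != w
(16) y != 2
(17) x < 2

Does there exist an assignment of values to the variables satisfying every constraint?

From constraints 1 and 7: v ≥ z and z ≥ 5, so v ≥ 5. From constraints 2 and 13: v ≤ y and y ≤ 1, so v ≤ 1. But 1 < 5, so no value of v works.

Unsatisfiable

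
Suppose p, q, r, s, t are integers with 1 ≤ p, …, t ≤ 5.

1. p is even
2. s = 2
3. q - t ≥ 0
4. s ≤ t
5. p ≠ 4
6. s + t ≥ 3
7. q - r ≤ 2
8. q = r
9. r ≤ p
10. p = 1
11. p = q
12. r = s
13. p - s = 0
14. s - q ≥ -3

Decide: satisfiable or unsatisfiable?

Constraint 10 fixes p = 1 and constraint 2 fixes s = 2. Constraints 8, 11, and 12 give p = q = r = s, so p = s. But 1 ≠ 2 — contradiction.

Unsatisfiable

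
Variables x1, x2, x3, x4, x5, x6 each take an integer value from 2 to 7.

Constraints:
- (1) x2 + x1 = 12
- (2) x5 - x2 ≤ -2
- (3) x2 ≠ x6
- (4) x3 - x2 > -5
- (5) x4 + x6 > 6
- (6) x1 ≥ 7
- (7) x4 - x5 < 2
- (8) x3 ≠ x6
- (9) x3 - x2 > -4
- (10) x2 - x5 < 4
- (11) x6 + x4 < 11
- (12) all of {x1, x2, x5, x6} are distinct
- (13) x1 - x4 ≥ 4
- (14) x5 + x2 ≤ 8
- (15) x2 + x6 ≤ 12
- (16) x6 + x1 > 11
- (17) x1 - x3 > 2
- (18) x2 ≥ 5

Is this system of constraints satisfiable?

One satisfying assignment is x1 = 7, x2 = 5, x3 = 3, x4 = 3, x5 = 2, x6 = 6.
For the less obvious constraints — constraint 1: x2 + x1 = 12; constraint 2: x5 - x2 = -3 — and the others hold by inspection.

Satisfiable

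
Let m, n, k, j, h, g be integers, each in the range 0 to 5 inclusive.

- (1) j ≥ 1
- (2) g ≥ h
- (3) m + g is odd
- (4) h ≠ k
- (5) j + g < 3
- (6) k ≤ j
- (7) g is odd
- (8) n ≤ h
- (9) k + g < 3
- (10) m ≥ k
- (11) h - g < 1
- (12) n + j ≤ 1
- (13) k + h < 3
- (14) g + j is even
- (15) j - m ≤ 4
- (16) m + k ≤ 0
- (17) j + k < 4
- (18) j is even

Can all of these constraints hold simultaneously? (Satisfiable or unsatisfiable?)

Constraint 7 makes g odd and constraint 18 makes j even, so g + j must be odd. Constraint 14 says g + j is even — contradiction.

Unsatisfiable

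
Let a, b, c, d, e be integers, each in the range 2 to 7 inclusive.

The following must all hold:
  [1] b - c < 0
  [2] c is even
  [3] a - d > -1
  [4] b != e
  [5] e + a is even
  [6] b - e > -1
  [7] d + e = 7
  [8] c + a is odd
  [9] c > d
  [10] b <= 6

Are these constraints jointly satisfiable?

One satisfying assignment is a = 5, b = 5, c = 6, d = 4, e = 3.
For the less obvious constraints — constraint 1: b - c = -1; constraint 3: a - d = 1; constraint 6: b - e = 2 — and the others hold by inspection.

Satisfiable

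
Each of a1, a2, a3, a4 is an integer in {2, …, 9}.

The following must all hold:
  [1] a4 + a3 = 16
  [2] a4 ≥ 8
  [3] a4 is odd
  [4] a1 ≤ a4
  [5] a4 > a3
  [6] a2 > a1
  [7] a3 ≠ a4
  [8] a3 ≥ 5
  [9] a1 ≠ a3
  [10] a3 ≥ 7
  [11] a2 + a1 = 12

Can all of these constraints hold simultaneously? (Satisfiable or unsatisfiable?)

Satisfiable

The assignment a1 = 5, a2 = 7, a3 = 7, a4 = 9 works:
  constraint 1 holds since a4 + a3 = 16.
  constraint 3 holds since a4 = 9 is odd.
  constraint 11 holds since a2 + a1 = 12.
The rest check out directly.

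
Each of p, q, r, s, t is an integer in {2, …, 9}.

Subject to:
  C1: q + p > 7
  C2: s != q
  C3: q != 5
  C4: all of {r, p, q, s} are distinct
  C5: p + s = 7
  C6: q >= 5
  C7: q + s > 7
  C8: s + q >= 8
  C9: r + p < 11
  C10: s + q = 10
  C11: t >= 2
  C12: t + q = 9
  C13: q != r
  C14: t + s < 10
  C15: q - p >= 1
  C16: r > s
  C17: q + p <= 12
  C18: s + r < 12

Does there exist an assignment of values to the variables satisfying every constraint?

Try p = 3, q = 6, r = 5, s = 4, t = 3.
Check constraint 1: q + p = 9; constraint 5: p + s = 7. The remaining constraints are straightforward to verify.

Satisfiable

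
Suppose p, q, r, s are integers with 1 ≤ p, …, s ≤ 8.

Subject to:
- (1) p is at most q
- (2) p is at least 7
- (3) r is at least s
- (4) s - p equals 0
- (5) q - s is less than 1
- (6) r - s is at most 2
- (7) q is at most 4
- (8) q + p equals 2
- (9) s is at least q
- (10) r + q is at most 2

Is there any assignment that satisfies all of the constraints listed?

From constraints 1 and 2: q ≥ p and p ≥ 7, so q ≥ 7. From constraint 7: q ≤ 4. But 4 < 7, so no value of q works.

Unsatisfiable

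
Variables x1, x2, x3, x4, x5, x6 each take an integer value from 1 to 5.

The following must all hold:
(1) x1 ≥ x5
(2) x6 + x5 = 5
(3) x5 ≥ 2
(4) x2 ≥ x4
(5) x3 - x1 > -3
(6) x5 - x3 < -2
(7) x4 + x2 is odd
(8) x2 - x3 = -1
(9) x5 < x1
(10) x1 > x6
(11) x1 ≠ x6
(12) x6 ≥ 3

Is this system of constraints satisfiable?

Satisfiable

Setting (x1, x2, x3, x4, x5, x6) = (5, 4, 5, 3, 2, 3) satisfies everything: constraint 2: x6 + x5 = 5; constraint 5: x3 - x1 = 0, and the others follow.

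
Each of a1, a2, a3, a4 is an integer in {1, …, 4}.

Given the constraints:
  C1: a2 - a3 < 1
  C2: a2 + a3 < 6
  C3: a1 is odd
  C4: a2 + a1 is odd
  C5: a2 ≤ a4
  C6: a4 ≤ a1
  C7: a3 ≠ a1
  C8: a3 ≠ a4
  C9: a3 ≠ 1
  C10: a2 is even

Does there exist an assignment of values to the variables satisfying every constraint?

Satisfiable

Try a1 = 3, a2 = 2, a3 = 2, a4 = 3.
Check constraint 1: a2 - a3 = 0; constraint 2: a2 + a3 = 4; constraint 3: a1 = 3 is odd. The remaining constraints are straightforward to verify.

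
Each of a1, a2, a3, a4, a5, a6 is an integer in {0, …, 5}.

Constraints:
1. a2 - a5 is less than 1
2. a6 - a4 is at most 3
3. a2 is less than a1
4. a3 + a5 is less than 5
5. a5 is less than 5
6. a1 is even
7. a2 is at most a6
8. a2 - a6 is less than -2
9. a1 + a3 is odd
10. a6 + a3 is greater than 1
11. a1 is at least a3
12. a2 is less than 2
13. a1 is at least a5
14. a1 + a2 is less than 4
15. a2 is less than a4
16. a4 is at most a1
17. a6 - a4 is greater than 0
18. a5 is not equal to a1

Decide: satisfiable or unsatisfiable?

Take a1 = 2, a2 = 0, a3 = 1, a4 = 1, a5 = 1, a6 = 3. Then constraint 1: a2 - a5 = -1; constraint 2: a6 - a4 = 2; constraint 4: a3 + a5 = 2, and every other listed constraint is also met.

Satisfiable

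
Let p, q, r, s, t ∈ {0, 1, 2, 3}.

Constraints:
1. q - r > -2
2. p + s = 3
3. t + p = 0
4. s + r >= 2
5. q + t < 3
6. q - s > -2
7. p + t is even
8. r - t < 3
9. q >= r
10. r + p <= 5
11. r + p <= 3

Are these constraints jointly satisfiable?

Satisfiable

One satisfying assignment is p = 0, q = 2, r = 2, s = 3, t = 0.
For the less obvious constraints — constraint 1: q - r = 0; constraint 2: p + s = 3; constraint 3: t + p = 0 — and the others hold by inspection.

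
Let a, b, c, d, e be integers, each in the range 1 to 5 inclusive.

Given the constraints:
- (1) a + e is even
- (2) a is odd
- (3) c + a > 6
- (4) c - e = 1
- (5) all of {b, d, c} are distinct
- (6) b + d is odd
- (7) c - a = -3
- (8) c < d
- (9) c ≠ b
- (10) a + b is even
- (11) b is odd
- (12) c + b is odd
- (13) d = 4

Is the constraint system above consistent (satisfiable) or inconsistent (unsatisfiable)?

Satisfiable

Try a = 5, b = 3, c = 2, d = 4, e = 1.
Check constraint 3: c + a = 7; constraint 4: c - e = 1. The remaining constraints are straightforward to verify.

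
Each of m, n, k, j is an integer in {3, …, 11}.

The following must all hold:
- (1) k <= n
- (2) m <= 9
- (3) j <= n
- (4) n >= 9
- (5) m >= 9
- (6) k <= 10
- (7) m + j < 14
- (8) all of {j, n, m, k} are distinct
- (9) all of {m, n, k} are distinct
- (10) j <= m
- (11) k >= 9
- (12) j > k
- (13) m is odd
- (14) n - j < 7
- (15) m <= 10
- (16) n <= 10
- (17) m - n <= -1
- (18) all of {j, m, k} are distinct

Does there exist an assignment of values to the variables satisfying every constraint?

Constraints 4, 5, 6, 11, 15, and 16 confine each of m, n, k to the 2 values {9, 10}.
Constraint 9 requires all 3 of them to be distinct, but only 2 values are available — impossible by the pigeonhole principle.

Unsatisfiable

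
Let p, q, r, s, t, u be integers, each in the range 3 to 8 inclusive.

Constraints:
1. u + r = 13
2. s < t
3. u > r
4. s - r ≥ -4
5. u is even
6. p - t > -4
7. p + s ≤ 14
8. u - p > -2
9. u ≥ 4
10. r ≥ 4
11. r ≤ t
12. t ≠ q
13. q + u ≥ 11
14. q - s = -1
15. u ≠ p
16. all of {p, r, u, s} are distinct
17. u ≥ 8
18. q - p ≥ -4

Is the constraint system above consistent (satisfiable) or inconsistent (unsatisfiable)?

Take p = 7, q = 3, r = 5, s = 4, t = 8, u = 8. Then constraint 1: u + r = 13; constraint 4: s - r = -1; constraint 6: p - t = -1, and every other listed constraint is also met.

Satisfiable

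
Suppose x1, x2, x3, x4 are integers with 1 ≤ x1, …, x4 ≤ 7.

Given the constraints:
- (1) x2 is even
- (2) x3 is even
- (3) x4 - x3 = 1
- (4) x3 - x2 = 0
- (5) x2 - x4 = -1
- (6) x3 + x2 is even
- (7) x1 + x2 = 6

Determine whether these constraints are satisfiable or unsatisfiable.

Satisfiable

Setting (x1, x2, x3, x4) = (4, 2, 2, 3) satisfies everything: constraint 3: x4 - x3 = 1; constraint 4: x3 - x2 = 0; constraint 5: x2 - x4 = -1, and the others follow.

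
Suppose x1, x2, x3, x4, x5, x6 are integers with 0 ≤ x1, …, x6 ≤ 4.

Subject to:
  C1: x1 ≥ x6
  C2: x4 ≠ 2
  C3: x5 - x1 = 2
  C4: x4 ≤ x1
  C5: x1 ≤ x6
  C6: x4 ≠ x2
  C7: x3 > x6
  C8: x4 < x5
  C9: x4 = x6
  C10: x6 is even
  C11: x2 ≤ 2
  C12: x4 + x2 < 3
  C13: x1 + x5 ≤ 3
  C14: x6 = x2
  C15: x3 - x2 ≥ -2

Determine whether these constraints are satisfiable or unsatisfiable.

From constraints 9 and 14, x4 = x6 = x2, so x4 = x2. But constraint 6 says x4 ≠ x2. Contradiction.

Unsatisfiable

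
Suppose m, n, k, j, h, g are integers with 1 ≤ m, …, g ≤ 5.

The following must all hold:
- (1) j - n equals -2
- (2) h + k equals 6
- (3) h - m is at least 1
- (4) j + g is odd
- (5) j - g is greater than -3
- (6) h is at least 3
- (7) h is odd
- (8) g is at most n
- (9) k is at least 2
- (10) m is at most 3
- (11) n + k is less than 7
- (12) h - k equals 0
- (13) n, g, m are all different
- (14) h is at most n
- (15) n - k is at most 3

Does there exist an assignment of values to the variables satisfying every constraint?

Satisfiable

The assignment m = 1, n = 3, k = 3, j = 1, h = 3, g = 2 works:
  constraint 1 holds since j - n = -2.
  constraint 2 holds since h + k = 6.
The rest check out directly.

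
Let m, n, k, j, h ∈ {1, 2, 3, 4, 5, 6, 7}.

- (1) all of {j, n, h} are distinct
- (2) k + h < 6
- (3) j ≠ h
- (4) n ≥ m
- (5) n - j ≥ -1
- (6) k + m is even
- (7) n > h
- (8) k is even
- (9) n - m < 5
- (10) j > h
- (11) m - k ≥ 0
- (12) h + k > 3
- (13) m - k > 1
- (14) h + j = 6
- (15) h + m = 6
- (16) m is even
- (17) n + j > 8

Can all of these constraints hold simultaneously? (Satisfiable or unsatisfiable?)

Try m = 4, n = 6, k = 2, j = 4, h = 2.
Check constraint 2: k + h = 4; constraint 5: n - j = 2; constraint 9: n - m = 2. The remaining constraints are straightforward to verify.

Satisfiable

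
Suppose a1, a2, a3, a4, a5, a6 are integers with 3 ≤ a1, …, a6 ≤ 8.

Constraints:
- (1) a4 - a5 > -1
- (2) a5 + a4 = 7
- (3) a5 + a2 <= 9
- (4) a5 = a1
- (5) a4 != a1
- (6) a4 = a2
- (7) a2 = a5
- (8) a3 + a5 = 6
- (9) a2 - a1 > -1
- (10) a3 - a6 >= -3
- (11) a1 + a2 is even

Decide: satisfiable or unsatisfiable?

Unsatisfiable

From constraints 4, 6, and 7, a4 = a2 = a5 = a1, so a4 = a1. But constraint 5 says a4 ≠ a1. Contradiction.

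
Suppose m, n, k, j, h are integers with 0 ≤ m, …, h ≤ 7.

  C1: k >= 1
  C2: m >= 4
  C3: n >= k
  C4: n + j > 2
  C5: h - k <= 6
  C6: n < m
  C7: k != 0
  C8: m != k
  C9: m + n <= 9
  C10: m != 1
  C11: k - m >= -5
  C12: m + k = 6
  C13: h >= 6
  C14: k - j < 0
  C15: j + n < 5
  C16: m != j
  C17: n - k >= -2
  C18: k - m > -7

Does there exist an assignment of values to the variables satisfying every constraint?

The assignment m = 5, n = 2, k = 1, j = 2, h = 7 works:
  constraint 4 holds since n + j = 4.
  constraint 5 holds since h - k = 6.
The rest check out directly.

Satisfiable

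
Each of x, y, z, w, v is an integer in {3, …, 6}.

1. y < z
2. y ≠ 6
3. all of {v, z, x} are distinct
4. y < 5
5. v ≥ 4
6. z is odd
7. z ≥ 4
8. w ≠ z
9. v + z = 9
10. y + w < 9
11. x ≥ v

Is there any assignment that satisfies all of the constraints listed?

Setting (x, y, z, w, v) = (6, 3, 5, 4, 4) satisfies everything: constraint 3: values 4, 5, 6 are distinct; constraint 9: v + z = 9; constraint 10: y + w = 7, and the others follow.

Satisfiable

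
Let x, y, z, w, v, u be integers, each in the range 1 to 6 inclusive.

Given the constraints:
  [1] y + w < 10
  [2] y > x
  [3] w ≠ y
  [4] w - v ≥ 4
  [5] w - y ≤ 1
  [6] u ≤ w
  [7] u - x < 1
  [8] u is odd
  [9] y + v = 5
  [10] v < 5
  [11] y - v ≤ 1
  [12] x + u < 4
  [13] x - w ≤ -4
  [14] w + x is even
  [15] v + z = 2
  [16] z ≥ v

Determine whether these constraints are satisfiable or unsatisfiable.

Unsatisfiable

Constraints 4, 5, and 11 give v − y ≥ -1, y − w ≥ -1, w − v ≥ 4.
Adding all 3 inequalities: the left sides telescope to 0, and the right sides sum to (-1) + (-1) + 4 = 2. So 0 ≥ 2, which is false.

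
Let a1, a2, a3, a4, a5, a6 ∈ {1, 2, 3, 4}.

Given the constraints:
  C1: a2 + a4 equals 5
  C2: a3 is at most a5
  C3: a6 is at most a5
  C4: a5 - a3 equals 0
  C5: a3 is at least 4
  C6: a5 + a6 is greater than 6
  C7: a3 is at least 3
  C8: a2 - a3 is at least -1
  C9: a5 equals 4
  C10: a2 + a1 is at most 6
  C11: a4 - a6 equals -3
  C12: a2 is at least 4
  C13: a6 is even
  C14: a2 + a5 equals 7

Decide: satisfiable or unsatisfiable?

From constraint 12: a2 ≥ 4. From constraints 2 and 5: a5 ≥ a3 ≥ 4. Hence a2 + a5 ≥ 8. But constraint 14 requires a2 + a5 = 7, and 7 < 8. Contradiction.

Unsatisfiable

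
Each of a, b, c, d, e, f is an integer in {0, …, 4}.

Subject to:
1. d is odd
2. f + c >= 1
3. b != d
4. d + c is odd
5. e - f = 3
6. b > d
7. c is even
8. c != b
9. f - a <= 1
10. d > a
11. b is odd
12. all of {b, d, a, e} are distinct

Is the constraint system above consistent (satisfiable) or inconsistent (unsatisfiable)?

The assignment a = 0, b = 3, c = 0, d = 1, e = 4, f = 1 works:
  constraint 2 holds since f + c = 1.
  constraint 5 holds since e - f = 3.
The rest check out directly.

Satisfiable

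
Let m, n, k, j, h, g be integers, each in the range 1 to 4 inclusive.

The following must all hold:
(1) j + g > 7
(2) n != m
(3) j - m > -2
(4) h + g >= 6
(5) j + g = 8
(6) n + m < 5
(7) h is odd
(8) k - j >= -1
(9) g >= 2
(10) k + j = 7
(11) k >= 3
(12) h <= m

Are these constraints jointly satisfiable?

Satisfiable

Take m = 3, n = 1, k = 3, j = 4, h = 3, g = 4. Then constraint 1: j + g = 8; constraint 3: j - m = 1; constraint 4: h + g = 7, and every other listed constraint is also met.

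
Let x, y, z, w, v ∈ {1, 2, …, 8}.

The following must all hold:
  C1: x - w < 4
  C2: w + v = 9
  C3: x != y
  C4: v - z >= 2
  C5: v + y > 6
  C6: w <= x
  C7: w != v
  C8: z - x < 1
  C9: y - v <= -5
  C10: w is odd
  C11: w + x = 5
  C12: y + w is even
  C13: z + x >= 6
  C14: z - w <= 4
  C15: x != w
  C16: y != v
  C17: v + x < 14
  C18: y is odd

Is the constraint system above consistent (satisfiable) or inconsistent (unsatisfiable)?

Satisfiable

One satisfying assignment is x = 4, y = 1, z = 3, w = 1, v = 8.
For the less obvious constraints — constraint 1: x - w = 3; constraint 2: w + v = 9; constraint 4: v - z = 5 — and the others hold by inspection.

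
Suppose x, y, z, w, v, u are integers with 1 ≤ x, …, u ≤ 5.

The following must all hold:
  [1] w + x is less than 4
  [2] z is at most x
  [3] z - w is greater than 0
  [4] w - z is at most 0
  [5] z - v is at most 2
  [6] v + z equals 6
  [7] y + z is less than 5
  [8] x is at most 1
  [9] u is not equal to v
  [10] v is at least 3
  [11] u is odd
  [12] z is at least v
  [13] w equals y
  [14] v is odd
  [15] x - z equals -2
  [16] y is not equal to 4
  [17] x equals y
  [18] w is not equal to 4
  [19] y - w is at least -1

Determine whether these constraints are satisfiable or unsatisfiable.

From constraints 10 and 12: z ≥ v and v ≥ 3, so z ≥ 3. From constraints 2 and 8: z ≤ x and x ≤ 1, so z ≤ 1. But 1 < 3, so no value of z works.

Unsatisfiable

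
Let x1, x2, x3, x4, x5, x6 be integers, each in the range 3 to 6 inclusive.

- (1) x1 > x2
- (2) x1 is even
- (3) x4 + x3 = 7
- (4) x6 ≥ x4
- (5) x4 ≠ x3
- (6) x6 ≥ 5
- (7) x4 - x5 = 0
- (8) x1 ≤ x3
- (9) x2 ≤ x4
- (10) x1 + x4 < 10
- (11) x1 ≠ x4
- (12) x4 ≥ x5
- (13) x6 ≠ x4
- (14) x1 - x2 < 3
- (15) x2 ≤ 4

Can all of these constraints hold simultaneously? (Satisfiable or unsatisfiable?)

Take x1 = 4, x2 = 3, x3 = 4, x4 = 3, x5 = 3, x6 = 5. Then constraint 3: x4 + x3 = 7; constraint 7: x4 - x5 = 0; constraint 10: x1 + x4 = 7, and every other listed constraint is also met.

Satisfiable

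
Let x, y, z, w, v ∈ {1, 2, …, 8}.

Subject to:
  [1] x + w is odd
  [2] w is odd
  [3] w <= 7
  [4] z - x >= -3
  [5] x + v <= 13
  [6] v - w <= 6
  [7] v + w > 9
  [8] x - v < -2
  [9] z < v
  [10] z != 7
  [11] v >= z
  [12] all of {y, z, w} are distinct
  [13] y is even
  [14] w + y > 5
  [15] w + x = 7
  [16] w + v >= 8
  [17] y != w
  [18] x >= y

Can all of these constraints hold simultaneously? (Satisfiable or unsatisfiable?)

The assignment x = 4, y = 4, z = 1, w = 3, v = 8 works:
  constraint 4 holds since z - x = -3.
  constraint 5 holds since x + v = 12.
The rest check out directly.

Satisfiable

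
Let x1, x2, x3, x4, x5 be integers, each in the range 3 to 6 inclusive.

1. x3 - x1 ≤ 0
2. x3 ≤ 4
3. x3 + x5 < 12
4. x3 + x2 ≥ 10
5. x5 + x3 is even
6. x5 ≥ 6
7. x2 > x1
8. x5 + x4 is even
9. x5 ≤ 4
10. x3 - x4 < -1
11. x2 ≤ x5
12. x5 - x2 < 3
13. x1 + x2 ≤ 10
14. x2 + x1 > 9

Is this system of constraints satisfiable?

Unsatisfiable

From constraint 2: x3 ≤ 4. From constraints 9 and 11: x2 ≤ x5 ≤ 4. Hence x3 + x2 ≤ 8. But constraint 4 requires x3 + x2 ≥ 10, and 10 > 8. Contradiction.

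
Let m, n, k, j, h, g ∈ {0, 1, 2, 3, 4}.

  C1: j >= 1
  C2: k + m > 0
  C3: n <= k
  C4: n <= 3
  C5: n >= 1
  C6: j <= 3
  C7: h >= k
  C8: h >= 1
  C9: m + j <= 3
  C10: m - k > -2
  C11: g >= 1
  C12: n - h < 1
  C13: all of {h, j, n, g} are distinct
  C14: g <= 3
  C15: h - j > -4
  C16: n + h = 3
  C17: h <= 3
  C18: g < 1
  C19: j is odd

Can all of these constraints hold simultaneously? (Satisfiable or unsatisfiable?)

Constraints 1, 4, 5, 6, 8, 11, 14, and 17 confine each of h, j, n, g to the 3 values {1, …, 3}.
Constraint 13 requires all 4 of them to be distinct, but only 3 values are available — impossible by the pigeonhole principle.

Unsatisfiable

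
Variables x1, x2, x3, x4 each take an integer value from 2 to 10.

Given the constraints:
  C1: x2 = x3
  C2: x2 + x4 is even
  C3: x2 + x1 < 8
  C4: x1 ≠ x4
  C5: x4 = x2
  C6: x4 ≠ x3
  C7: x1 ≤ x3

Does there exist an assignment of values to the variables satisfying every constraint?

From constraints 1 and 5, x4 = x2 = x3, so x4 = x3. But constraint 6 says x4 ≠ x3. Contradiction.

Unsatisfiable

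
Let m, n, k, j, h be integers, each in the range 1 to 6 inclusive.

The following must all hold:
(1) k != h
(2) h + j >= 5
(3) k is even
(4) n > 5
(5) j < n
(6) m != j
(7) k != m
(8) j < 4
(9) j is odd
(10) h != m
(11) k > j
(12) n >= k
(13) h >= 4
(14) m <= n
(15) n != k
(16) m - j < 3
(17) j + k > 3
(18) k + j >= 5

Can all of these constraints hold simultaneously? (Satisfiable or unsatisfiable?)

Setting (m, n, k, j, h) = (2, 6, 4, 1, 5) satisfies everything: constraint 2: h + j = 6; constraint 16: m - j = 1, and the others follow.

Satisfiable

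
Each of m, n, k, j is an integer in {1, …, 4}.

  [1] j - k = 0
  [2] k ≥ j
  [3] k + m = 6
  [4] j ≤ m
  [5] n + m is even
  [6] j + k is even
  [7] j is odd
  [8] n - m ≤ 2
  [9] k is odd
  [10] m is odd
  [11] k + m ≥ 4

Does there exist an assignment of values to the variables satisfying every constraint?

Satisfiable

Setting (m, n, k, j) = (3, 3, 3, 3) satisfies everything: constraint 1: j - k = 0; constraint 3: k + m = 6, and the others follow.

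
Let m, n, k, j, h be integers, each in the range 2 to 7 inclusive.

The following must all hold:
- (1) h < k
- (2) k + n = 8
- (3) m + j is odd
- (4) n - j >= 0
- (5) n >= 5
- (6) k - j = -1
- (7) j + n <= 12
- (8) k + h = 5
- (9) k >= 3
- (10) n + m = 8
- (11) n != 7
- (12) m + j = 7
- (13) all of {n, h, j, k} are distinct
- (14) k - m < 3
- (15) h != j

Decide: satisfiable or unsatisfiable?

The assignment m = 3, n = 5, k = 3, j = 4, h = 2 works:
  constraint 2 holds since k + n = 8.
  constraint 4 holds since n - j = 1.
The rest check out directly.

Satisfiable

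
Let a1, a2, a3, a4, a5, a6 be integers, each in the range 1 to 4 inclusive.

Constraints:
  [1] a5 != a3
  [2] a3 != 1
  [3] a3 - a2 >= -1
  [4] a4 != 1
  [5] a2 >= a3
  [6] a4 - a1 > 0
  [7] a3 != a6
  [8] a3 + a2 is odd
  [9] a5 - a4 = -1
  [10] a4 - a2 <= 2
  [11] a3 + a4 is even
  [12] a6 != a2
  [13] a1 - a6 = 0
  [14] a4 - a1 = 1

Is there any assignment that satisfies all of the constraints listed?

The assignment a1 = 2, a2 = 4, a3 = 3, a4 = 3, a5 = 2, a6 = 2 works:
  constraint 3 holds since a3 - a2 = -1.
  constraint 6 holds since a4 - a1 = 1.
  constraint 9 holds since a5 - a4 = -1.
The rest check out directly.

Satisfiable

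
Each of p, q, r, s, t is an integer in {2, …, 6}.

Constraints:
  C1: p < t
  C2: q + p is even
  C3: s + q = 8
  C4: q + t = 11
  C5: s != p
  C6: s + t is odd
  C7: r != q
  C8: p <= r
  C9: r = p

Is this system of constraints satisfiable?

Take p = 4, q = 6, r = 4, s = 2, t = 5. Then constraint 2: q + p = 10 is even; constraint 3: s + q = 8; constraint 4: q + t = 11, and every other listed constraint is also met.

Satisfiable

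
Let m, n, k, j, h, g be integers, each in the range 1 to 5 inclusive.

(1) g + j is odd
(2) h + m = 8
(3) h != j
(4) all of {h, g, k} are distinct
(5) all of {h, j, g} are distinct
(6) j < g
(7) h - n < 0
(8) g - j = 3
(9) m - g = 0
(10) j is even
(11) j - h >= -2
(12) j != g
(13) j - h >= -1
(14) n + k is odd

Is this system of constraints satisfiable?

Satisfiable

Setting (m, n, k, j, h, g) = (5, 4, 1, 2, 3, 5) satisfies everything: constraint 2: h + m = 8; constraint 7: h - n = -1; constraint 8: g - j = 3, and the others follow.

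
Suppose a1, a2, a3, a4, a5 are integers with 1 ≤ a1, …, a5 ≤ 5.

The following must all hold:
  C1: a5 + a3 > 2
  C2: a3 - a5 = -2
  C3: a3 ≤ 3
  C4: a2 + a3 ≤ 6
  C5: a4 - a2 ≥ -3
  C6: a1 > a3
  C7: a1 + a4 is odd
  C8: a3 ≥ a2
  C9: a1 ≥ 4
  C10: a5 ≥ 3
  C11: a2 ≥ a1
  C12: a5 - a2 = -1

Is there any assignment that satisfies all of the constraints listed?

From constraints 9 and 11: a2 ≥ a1 and a1 ≥ 4, so a2 ≥ 4. From constraints 3 and 8: a2 ≤ a3 and a3 ≤ 3, so a2 ≤ 3. But 3 < 4, so no value of a2 works.

Unsatisfiable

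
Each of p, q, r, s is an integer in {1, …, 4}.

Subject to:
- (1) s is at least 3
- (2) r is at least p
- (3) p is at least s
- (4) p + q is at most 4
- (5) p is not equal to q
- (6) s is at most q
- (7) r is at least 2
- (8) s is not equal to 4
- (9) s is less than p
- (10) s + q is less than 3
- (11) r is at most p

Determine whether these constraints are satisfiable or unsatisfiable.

From constraints 7 and 11: p ≥ r ≥ 2. From constraints 1 and 6: q ≥ s ≥ 3. Hence p + q ≥ 5. But constraint 4 requires p + q ≤ 4, and 4 < 5. Contradiction.

Unsatisfiable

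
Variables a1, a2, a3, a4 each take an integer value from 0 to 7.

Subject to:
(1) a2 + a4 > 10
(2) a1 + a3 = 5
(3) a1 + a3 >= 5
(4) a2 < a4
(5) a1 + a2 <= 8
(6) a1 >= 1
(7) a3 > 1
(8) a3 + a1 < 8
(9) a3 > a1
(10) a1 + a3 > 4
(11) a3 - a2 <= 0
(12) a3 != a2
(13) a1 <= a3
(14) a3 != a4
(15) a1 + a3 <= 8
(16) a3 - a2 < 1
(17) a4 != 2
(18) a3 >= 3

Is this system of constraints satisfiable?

Satisfiable

The assignment a1 = 1, a2 = 5, a3 = 4, a4 = 6 works:
  constraint 1 holds since a2 + a4 = 11.
  constraint 2 holds since a1 + a3 = 5.
  constraint 3 holds since a1 + a3 = 5.
The rest check out directly.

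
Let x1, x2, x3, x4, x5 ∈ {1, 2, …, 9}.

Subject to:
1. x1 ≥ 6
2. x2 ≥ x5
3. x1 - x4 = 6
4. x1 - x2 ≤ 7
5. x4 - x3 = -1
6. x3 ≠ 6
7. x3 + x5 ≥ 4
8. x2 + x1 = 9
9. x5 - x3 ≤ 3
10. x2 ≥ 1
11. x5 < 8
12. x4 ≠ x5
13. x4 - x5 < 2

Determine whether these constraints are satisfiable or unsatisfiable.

Take x1 = 7, x2 = 2, x3 = 2, x4 = 1, x5 = 2. Then constraint 3: x1 - x4 = 6; constraint 4: x1 - x2 = 5, and every other listed constraint is also met.

Satisfiable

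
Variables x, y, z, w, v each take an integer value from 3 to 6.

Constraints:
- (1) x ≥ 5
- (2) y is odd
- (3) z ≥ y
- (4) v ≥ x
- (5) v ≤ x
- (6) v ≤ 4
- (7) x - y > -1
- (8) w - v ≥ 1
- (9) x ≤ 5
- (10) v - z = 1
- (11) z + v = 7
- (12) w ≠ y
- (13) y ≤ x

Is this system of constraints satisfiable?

Unsatisfiable

From constraints 1 and 4: v ≥ x and x ≥ 5, so v ≥ 5. From constraint 6: v ≤ 4. But 4 < 5, so no value of v works.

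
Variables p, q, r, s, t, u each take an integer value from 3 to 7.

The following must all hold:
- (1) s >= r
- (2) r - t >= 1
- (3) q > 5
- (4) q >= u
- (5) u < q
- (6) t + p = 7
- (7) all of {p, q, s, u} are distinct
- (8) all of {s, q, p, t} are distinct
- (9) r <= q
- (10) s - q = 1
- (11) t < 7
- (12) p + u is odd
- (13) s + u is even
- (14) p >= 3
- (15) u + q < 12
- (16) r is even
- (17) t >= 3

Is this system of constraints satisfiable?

Satisfiable

The assignment p = 4, q = 6, r = 4, s = 7, t = 3, u = 5 works:
  constraint 2 holds since r - t = 1.
  constraint 6 holds since t + p = 7.
  constraint 10 holds since s - q = 1.
The rest check out directly.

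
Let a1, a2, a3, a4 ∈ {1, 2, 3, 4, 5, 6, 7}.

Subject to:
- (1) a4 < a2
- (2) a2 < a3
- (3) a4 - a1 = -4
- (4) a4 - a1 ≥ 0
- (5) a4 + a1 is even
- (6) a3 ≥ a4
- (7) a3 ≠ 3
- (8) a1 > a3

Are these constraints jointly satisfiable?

Unsatisfiable

Constraints 1, 2, 4, and 8 give a2 < a3, a3 < a1, a1 ≤ a4, a4 < a2. Chaining: a2 < a3 < a1 ≤ a4 < a2, which forces a2 < a2 — impossible.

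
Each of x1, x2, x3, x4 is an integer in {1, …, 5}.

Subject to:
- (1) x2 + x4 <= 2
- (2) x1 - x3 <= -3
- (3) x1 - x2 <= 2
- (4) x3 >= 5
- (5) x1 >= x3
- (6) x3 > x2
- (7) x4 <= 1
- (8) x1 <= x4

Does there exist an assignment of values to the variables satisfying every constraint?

From constraints 4 and 5: x1 ≥ x3 and x3 ≥ 5, so x1 ≥ 5. From constraints 7 and 8: x1 ≤ x4 and x4 ≤ 1, so x1 ≤ 1. But 1 < 5, so no value of x1 works.

Unsatisfiable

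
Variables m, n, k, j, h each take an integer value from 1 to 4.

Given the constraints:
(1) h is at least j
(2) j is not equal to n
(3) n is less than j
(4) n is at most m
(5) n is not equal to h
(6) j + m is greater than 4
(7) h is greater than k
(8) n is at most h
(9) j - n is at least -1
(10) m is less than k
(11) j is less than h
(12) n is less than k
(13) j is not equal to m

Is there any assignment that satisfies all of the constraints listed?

Satisfiable

Take m = 2, n = 1, k = 3, j = 3, h = 4. Then constraint 1: h = 4, j = 3; constraint 6: j + m = 5; constraint 9: j - n = 2, and every other listed constraint is also met.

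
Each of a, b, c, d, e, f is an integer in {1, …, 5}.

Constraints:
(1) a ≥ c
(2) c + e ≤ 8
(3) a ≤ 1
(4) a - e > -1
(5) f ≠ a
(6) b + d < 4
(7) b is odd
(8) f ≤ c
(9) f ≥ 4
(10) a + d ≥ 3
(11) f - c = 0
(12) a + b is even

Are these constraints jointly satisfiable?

Unsatisfiable

From constraints 8 and 9: c ≥ f and f ≥ 4, so c ≥ 4. From constraints 1 and 3: c ≤ a and a ≤ 1, so c ≤ 1. But 1 < 4, so no value of c works.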